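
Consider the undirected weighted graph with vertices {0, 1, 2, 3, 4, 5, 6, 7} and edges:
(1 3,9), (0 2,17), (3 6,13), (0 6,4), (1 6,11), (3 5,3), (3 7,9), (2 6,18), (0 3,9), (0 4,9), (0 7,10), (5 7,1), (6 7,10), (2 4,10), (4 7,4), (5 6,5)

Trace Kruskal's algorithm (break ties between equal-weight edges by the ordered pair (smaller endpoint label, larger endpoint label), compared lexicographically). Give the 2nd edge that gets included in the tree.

Sort edges by weight, then run Kruskal:
5 7 (1): add — endpoints in different components.
3 5 (3): add — endpoints in different components.
0 6 (4): add — endpoints in different components.
4 7 (4): add — endpoints in different components.
5 6 (5): add — endpoints in different components.
0 3 (9): skip — 0 and 3 already connected.
0 4 (9): skip — 0 and 4 already connected.
1 3 (9): add — endpoints in different components.
3 7 (9): skip — 3 and 7 already connected.
0 7 (10): skip — 0 and 7 already connected.
2 4 (10): add — endpoints in different components.
The 2nd edge added is 3 5.

3-5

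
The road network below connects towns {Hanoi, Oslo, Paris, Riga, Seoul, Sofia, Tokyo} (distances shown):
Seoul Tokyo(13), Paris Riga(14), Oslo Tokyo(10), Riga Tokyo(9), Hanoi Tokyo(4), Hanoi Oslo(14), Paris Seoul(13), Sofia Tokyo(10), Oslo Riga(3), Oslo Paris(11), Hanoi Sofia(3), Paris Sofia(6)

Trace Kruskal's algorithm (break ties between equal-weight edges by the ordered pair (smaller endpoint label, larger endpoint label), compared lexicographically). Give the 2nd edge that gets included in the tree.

Sort edges by weight, then run Kruskal:
Hanoi Sofia (3): add — endpoints in different components.
Oslo Riga (3): add — endpoints in different components.
Hanoi Tokyo (4): add — endpoints in different components.
Paris Sofia (6): add — endpoints in different components.
Riga Tokyo (9): add — endpoints in different components.
Oslo Tokyo (10): skip — Oslo and Tokyo already connected.
Sofia Tokyo (10): skip — Tokyo and Sofia already connected.
Oslo Paris (11): skip — Oslo and Paris already connected.
Paris Seoul (13): add — endpoints in different components.
The 2nd edge added is Oslo Riga.

Oslo-Riga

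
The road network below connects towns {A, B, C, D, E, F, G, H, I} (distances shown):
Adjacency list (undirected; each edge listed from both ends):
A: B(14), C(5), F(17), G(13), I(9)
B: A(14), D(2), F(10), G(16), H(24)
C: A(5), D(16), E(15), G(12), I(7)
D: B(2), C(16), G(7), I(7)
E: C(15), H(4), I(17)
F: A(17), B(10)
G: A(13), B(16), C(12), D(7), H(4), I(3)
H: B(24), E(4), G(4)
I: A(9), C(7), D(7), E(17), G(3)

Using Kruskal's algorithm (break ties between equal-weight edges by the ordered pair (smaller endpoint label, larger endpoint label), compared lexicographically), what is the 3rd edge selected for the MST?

Sort edges by weight, then run Kruskal:
B-D (2): add — endpoints in different components.
G-I (3): add — endpoints in different components.
E-H (4): add — endpoints in different components.
G-H (4): add — endpoints in different components.
A-C (5): add — endpoints in different components.
C-I (7): add — endpoints in different components.
D-G (7): add — endpoints in different components.
D-I (7): skip — D and I already connected.
A-I (9): skip — A and I already connected.
B-F (10): add — endpoints in different components.
The 3rd edge added is E-H.

E-H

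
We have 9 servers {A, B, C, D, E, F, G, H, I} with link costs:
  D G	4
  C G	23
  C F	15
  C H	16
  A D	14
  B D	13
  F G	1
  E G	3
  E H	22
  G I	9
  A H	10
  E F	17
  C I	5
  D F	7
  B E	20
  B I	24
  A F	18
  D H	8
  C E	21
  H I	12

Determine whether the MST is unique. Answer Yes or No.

Kruskal's algorithm — process edges by increasing weight (ties by edge label):
F G (1): add — endpoints in different components.
E G (3): add — endpoints in different components.
D G (4): add — endpoints in different components.
C I (5): add — endpoints in different components.
D F (7): skip — D and F already connected.
D H (8): add — endpoints in different components.
G I (9): add — endpoints in different components.
A H (10): add — endpoints in different components.
H I (12): skip — H and I already connected.
B D (13): add — endpoints in different components.
Every non-tree edge has weight strictly greater than the heaviest edge on the tree path between its endpoints, so the MST is unique.

Yes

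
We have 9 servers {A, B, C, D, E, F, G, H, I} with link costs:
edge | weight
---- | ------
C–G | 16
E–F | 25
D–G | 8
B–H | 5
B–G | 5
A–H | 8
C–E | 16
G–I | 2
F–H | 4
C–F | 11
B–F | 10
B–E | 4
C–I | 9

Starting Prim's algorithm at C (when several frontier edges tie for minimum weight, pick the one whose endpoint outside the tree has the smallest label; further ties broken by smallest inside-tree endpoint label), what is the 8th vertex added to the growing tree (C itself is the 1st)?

Grow the tree from C using Prim:
Step 1: cheapest edge leaving the tree is C–I (9); add I.
Step 2: cheapest edge leaving the tree is G–I (2); add G.
Step 3: cheapest edge leaving the tree is B–G (5); add B.
Step 4: cheapest edge leaving the tree is B–E (4); add E.
Step 5: cheapest edge leaving the tree is B–H (5); add H.
Step 6: cheapest edge leaving the tree is F–H (4); add F.
Step 7: cheapest edge leaving the tree is A–H (8); add A.
Step 8: cheapest edge leaving the tree is D–G (8); add D.
Vertex order: C, I, G, B, E, H, F, A, D. The 8th vertex is A.

A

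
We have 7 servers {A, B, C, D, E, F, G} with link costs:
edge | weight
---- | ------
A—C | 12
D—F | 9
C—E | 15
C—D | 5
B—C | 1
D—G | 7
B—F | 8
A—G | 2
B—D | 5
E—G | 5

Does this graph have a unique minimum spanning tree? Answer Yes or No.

No

Sort edges by weight, then run Kruskal:
B—C (1): add — endpoints in different components.
A—G (2): add — endpoints in different components.
B—D (5): add — endpoints in different components.
C—D (5): skip — C and D already connected.
E—G (5): add — endpoints in different components.
D—G (7): add — endpoints in different components.
B—F (8): add — endpoints in different components.
Non-tree edge C—D has weight 5, equal to the heaviest edge on its tree cycle — swapping gives another MST of the same weight. Not unique.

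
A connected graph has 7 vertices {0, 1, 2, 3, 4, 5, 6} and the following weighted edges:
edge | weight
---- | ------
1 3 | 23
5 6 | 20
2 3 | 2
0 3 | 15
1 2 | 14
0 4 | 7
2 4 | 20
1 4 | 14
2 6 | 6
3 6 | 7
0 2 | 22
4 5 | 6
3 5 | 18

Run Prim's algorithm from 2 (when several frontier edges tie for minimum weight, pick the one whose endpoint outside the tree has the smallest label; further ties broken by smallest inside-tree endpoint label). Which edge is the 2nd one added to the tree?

Grow the tree from 2 using Prim:
Step 1: frontier [2 3 2, 2 6 6, 1 2 14, 2 4 20, 0 2 22] → take 2 3 (2); add 3.
Step 2: frontier [2 6 6, 1 2 14, 2 4 20, 0 2 22, 3 6 7, 0 3 15, 3 5 18, 1 3 23] → take 2 6 (6); add 6.
Step 3: frontier [1 2 14, 2 4 20, 0 2 22, 0 3 15, 3 5 18, 1 3 23, 5 6 20] → take 1 2 (14); add 1.
Step 4: frontier [1 4 14, 2 4 20, 0 2 22, 0 3 15, 3 5 18, 5 6 20] → take 1 4 (14); add 4.
Step 5: frontier [0 2 22, 0 3 15, 3 5 18, 4 5 6, 0 4 7, 5 6 20] → take 4 5 (6); add 5.
Step 6: frontier [0 2 22, 0 3 15, 0 4 7] → take 0 4 (7); add 0.
The 2nd edge added is 2 6.

2-6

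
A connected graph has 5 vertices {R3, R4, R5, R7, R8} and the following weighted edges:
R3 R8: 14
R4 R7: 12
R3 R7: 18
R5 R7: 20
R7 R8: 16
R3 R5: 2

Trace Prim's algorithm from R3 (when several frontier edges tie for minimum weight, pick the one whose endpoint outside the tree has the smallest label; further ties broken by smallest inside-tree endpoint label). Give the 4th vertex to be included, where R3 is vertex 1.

Prim, starting at R3.
Step 1: cheapest edge leaving the tree is R3 R5 (2); add R5.
Step 2: cheapest edge leaving the tree is R3 R8 (14); add R8.
Step 3: cheapest edge leaving the tree is R7 R8 (16); add R7.
Step 4: cheapest edge leaving the tree is R4 R7 (12); add R4.
Vertex order: R3, R5, R8, R7, R4. The 4th vertex is R7.

R7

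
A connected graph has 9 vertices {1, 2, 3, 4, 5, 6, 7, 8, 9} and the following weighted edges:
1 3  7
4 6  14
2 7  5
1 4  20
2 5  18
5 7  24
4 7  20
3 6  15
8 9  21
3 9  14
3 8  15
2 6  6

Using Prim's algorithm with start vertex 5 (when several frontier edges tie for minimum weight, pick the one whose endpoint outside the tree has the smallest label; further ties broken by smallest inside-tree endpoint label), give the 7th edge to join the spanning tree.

Prim's algorithm from 5:
Step 1: frontier [2 5 18, 5 7 24] → take 2 5 (18); add 2.
Step 2: frontier [2 7 5, 2 6 6, 5 7 24] → take 2 7 (5); add 7.
Step 3: frontier [2 6 6, 4 7 20] → take 2 6 (6); add 6.
Step 4: frontier [4 6 14, 3 6 15, 4 7 20] → take 4 6 (14); add 4.
Step 5: frontier [1 4 20, 3 6 15] → take 3 6 (15); add 3.
Step 6: frontier [1 3 7, 3 9 14, 3 8 15, 1 4 20] → take 1 3 (7); add 1.
Step 7: frontier [3 9 14, 3 8 15] → take 3 9 (14); add 9.
Step 8: frontier [3 8 15, 8 9 21] → take 3 8 (15); add 8.
The 7th edge added is 3 9.

3-9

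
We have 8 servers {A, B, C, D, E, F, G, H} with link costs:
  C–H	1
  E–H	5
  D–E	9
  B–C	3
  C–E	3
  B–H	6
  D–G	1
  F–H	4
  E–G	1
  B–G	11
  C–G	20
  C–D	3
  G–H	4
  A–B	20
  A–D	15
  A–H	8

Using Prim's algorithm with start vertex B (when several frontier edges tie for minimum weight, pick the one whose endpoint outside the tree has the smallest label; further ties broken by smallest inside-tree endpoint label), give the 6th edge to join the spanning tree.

Prim, starting at B.
Step 1: cheapest edge leaving the tree is B–C (3); add C.
Step 2: cheapest edge leaving the tree is C–H (1); add H.
Step 3: cheapest edge leaving the tree is C–D (3); add D.
Step 4: cheapest edge leaving the tree is D–G (1); add G.
Step 5: cheapest edge leaving the tree is E–G (1); add E.
Step 6: cheapest edge leaving the tree is F–H (4); add F.
Step 7: cheapest edge leaving the tree is A–H (8); add A.
The 6th edge added is F–H.

F-H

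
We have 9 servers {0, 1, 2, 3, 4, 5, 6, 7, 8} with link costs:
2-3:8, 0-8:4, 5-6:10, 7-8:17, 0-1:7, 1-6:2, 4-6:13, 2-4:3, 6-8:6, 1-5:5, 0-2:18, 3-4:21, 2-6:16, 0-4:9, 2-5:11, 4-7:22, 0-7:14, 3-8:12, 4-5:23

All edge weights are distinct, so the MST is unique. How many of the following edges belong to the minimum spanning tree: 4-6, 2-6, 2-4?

Kruskal: consider edges lightest-first.
1-6 (2): add — endpoints in different components.
2-4 (3): add — endpoints in different components.
0-8 (4): add — endpoints in different components.
1-5 (5): add — endpoints in different components.
6-8 (6): add — endpoints in different components.
0-1 (7): skip — 0 and 1 already connected.
2-3 (8): add — endpoints in different components.
0-4 (9): add — endpoints in different components.
5-6 (10): skip — 5 and 6 already connected.
2-5 (11): skip — 2 and 5 already connected.
3-8 (12): skip — 3 and 8 already connected.
4-6 (13): skip — 4 and 6 already connected.
0-7 (14): add — endpoints in different components.
MST edge set: {1-6, 2-4, 0-8, 1-5, 6-8, 2-3, 0-4, 0-7}.
Of the listed edges, {2-4} are in the MST → 1.

1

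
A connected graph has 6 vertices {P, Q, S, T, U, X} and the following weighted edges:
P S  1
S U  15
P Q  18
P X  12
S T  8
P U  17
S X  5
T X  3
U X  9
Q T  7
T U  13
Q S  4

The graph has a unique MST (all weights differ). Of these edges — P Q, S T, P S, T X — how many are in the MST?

Kruskal: consider edges lightest-first.
P S (1): add. Components now {T} {X} {Q} {U} {P,S}
T X (3): add. Components now {T,X} {Q} {U} {P,S}
Q S (4): add. Components now {T,X} {P,Q,S} {U}
S X (5): add. Components now {P,Q,S,T,X} {U}
Q T (7): skip — T and Q already connected.
S T (8): skip — T and S already connected.
U X (9): add. Components now {P,Q,S,T,U,X}
MST edge set: {P S, T X, Q S, S X, U X}.
Of the listed edges, {P S, T X} are in the MST → 2.

2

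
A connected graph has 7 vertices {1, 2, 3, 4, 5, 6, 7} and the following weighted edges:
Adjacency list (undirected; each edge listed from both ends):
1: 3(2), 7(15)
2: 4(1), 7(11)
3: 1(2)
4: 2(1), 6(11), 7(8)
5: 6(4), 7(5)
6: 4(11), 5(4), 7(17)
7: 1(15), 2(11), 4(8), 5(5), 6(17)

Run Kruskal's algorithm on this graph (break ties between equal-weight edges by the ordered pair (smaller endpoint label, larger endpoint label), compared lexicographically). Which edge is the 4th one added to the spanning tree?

Sort edges by weight, then run Kruskal:
2-4 (1): add. Components now {1} {2,4} {3} {5} {6} {7}
1-3 (2): add. Components now {1,3} {2,4} {5} {6} {7}
5-6 (4): add. Components now {1,3} {2,4} {5,6} {7}
5-7 (5): add. Components now {1,3} {2,4} {5,6,7}
4-7 (8): add. Components now {1,3} {2,4,5,6,7}
2-7 (11): skip — 2 and 7 already connected.
4-6 (11): skip — 4 and 6 already connected.
1-7 (15): add. Components now {1,2,3,4,5,6,7}
The 4th edge added is 5-7.

5-7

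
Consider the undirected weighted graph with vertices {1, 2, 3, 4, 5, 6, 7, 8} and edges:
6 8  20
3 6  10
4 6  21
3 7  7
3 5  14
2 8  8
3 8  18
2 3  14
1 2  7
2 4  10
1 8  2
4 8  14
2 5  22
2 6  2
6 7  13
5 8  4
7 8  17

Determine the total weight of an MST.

42

Kruskal: consider edges lightest-first.
1 8 (2): add — endpoints in different components.
2 6 (2): add — endpoints in different components.
5 8 (4): add — endpoints in different components.
1 2 (7): add — endpoints in different components.
3 7 (7): add — endpoints in different components.
2 8 (8): skip — 2 and 8 already connected.
2 4 (10): add — endpoints in different components.
3 6 (10): add — endpoints in different components.
MST edges: 1 8, 2 6, 5 8, 1 2, 3 7, 2 4, 3 6; total weight 2+2+4+7+7+10+10 = 42.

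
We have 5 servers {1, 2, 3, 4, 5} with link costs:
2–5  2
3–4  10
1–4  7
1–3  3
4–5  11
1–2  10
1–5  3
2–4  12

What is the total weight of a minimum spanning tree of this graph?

15

Prim, starting at 2.
Step 1: cheapest edge leaving the tree is 2–5 (2); add 5.
Step 2: cheapest edge leaving the tree is 1–5 (3); add 1.
Step 3: cheapest edge leaving the tree is 1–3 (3); add 3.
Step 4: cheapest edge leaving the tree is 1–4 (7); add 4.
MST edges: 2–5, 1–5, 1–3, 1–4; total weight 2+3+3+7 = 15.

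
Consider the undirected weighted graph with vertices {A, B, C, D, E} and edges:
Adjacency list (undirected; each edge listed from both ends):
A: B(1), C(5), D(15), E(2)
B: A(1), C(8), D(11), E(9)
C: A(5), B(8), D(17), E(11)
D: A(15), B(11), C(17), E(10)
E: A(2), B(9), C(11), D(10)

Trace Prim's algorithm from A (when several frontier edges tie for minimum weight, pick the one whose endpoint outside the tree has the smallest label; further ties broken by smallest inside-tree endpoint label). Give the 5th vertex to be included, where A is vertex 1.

D

Grow the tree from A using Prim:
Step 1: frontier [A B 1, A E 2, A C 5, A D 15] → take A B (1); add B.
Step 2: frontier [A E 2, A C 5, A D 15, B C 8, B E 9, B D 11] → take A E (2); add E.
Step 3: frontier [A C 5, A D 15, B C 8, B D 11, D E 10, C E 11] → take A C (5); add C.
Step 4: frontier [A D 15, B D 11, C D 17, D E 10] → take D E (10); add D.
Vertex order: A, B, E, C, D. The 5th vertex is D.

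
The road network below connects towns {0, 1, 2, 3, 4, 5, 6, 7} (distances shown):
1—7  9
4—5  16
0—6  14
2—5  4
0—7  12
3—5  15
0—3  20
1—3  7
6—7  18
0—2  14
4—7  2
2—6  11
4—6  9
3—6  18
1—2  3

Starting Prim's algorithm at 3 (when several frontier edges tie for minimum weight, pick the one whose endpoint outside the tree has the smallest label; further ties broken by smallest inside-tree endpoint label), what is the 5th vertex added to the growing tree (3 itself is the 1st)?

7

Prim's algorithm from 3:
Step 1: cheapest edge leaving the tree is 1—3 (7); add 1.
Step 2: cheapest edge leaving the tree is 1—2 (3); add 2.
Step 3: cheapest edge leaving the tree is 2—5 (4); add 5.
Step 4: cheapest edge leaving the tree is 1—7 (9); add 7.
Step 5: cheapest edge leaving the tree is 4—7 (2); add 4.
Step 6: cheapest edge leaving the tree is 4—6 (9); add 6.
Step 7: cheapest edge leaving the tree is 0—7 (12); add 0.
Vertex order: 3, 1, 2, 5, 7, 4, 6, 0. The 5th vertex is 7.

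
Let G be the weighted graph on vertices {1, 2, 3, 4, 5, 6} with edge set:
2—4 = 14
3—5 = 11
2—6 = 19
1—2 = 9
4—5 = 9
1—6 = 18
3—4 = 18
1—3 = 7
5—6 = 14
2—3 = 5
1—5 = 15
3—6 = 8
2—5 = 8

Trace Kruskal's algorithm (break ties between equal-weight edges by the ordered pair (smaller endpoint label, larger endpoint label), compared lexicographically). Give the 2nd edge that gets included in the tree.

1-3

Kruskal's algorithm — process edges by increasing weight (ties by edge label):
2—3 (5): add — endpoints in different components.
1—3 (7): add — endpoints in different components.
2—5 (8): add — endpoints in different components.
3—6 (8): add — endpoints in different components.
1—2 (9): skip — 1 and 2 already connected.
4—5 (9): add — endpoints in different components.
The 2nd edge added is 1—3.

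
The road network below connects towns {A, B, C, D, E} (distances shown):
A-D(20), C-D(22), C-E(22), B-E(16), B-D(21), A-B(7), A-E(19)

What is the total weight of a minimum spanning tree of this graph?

Kruskal's algorithm — process edges by increasing weight (ties by edge label):
A-B (7): add. Components now {A,B} {C} {D} {E}
B-E (16): add. Components now {A,B,E} {C} {D}
A-E (19): skip — A and E already connected.
A-D (20): add. Components now {A,B,D,E} {C}
B-D (21): skip — B and D already connected.
C-D (22): add. Components now {A,B,C,D,E}
MST edges: A-B, B-E, A-D, C-D; total weight 7+16+20+22 = 65.

65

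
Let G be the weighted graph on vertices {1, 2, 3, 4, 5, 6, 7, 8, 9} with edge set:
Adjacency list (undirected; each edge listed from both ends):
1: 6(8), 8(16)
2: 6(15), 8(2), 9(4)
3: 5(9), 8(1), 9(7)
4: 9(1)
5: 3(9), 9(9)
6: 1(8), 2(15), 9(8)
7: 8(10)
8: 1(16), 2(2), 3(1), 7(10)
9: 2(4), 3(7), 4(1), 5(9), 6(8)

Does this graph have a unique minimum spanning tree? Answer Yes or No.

Kruskal: consider edges lightest-first.
3 8 (1): add — endpoints in different components.
4 9 (1): add — endpoints in different components.
2 8 (2): add — endpoints in different components.
2 9 (4): add — endpoints in different components.
3 9 (7): skip — 3 and 9 already connected.
1 6 (8): add — endpoints in different components.
6 9 (8): add — endpoints in different components.
3 5 (9): add — endpoints in different components.
5 9 (9): skip — 5 and 9 already connected.
7 8 (10): add — endpoints in different components.
Non-tree edge 5 9 has weight 9, equal to the heaviest edge on its tree cycle — swapping gives another MST of the same weight. Not unique.

No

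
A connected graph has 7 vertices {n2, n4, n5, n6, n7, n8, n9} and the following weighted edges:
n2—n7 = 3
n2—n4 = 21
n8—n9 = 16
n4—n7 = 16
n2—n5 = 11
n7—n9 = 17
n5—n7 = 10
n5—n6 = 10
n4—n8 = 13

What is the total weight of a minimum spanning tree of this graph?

Sort edges by weight, then run Kruskal:
n2—n7 (3): add — endpoints in different components.
n5—n6 (10): add — endpoints in different components.
n5—n7 (10): add — endpoints in different components.
n2—n5 (11): skip — n5 and n2 already connected.
n4—n8 (13): add — endpoints in different components.
n4—n7 (16): add — endpoints in different components.
n8—n9 (16): add — endpoints in different components.
MST edges: n2—n7, n5—n6, n5—n7, n4—n8, n4—n7, n8—n9; total weight 3+10+10+13+16+16 = 68.

68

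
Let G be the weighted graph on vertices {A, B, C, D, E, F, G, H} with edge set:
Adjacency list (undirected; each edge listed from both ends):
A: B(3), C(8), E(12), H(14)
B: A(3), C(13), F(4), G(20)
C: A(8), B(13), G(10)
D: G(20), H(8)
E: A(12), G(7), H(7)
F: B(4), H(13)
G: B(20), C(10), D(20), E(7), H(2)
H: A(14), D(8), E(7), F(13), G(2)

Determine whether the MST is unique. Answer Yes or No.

Sort edges by weight, then run Kruskal:
G H (2): add — endpoints in different components.
A B (3): add — endpoints in different components.
B F (4): add — endpoints in different components.
E G (7): add — endpoints in different components.
E H (7): skip — E and H already connected.
A C (8): add — endpoints in different components.
D H (8): add — endpoints in different components.
C G (10): add — endpoints in different components.
Non-tree edge E H has weight 7, equal to the heaviest edge on its tree cycle — swapping gives another MST of the same weight. Not unique.

No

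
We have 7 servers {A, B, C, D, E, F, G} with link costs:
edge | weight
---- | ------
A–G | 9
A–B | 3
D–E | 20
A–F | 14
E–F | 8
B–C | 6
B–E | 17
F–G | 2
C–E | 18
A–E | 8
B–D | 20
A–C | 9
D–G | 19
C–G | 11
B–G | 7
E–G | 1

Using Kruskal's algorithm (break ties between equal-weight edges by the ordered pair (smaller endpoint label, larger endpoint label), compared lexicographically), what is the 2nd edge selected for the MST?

Sort edges by weight, then run Kruskal:
E–G (1): add — endpoints in different components.
F–G (2): add — endpoints in different components.
A–B (3): add — endpoints in different components.
B–C (6): add — endpoints in different components.
B–G (7): add — endpoints in different components.
A–E (8): skip — A and E already connected.
E–F (8): skip — E and F already connected.
A–C (9): skip — A and C already connected.
A–G (9): skip — A and G already connected.
C–G (11): skip — C and G already connected.
A–F (14): skip — A and F already connected.
B–E (17): skip — B and E already connected.
C–E (18): skip — C and E already connected.
D–G (19): add — endpoints in different components.
The 2nd edge added is F–G.

F-G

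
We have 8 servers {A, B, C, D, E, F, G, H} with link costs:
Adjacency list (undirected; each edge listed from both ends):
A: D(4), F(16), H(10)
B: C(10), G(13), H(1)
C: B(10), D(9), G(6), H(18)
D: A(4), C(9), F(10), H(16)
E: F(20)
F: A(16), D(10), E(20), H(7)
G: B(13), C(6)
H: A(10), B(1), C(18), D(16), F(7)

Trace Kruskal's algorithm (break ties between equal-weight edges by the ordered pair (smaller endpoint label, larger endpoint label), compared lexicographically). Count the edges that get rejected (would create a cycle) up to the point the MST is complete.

6

Kruskal: consider edges lightest-first.
B—H (1): add — endpoints in different components.
A—D (4): add — endpoints in different components.
C—G (6): add — endpoints in different components.
F—H (7): add — endpoints in different components.
C—D (9): add — endpoints in different components.
A—H (10): add — endpoints in different components.
B—C (10): skip — B and C already connected.
D—F (10): skip — D and F already connected.
B—G (13): skip — B and G already connected.
A—F (16): skip — A and F already connected.
D—H (16): skip — D and H already connected.
C—H (18): skip — C and H already connected.
E—F (20): add — endpoints in different components.
Edges rejected before the tree was complete: 6.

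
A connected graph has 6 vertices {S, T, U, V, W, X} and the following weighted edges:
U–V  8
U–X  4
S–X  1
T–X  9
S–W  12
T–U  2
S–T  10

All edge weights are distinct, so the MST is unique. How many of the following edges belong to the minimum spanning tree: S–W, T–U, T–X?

Sort edges by weight, then run Kruskal:
S–X (1): add. Components now {U} {V} {S,X} {W} {T}
T–U (2): add. Components now {T,U} {V} {S,X} {W}
U–X (4): add. Components now {S,T,U,X} {V} {W}
U–V (8): add. Components now {S,T,U,V,X} {W}
T–X (9): skip — X and T already connected.
S–T (10): skip — S and T already connected.
S–W (12): add. Components now {S,T,U,V,W,X}
MST edge set: {S–X, T–U, U–X, U–V, S–W}.
Of the listed edges, {S–W, T–U} are in the MST → 2.

2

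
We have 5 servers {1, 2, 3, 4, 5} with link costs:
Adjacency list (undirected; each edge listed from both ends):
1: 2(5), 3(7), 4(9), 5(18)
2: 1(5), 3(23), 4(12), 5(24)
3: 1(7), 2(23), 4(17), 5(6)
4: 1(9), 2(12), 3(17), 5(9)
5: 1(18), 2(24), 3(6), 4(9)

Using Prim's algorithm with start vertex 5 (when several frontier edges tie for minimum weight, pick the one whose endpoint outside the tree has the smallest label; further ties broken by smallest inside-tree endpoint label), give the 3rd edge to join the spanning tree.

Grow the tree from 5 using Prim:
Step 1: cheapest edge leaving the tree is 3—5 (6); add 3.
Step 2: cheapest edge leaving the tree is 1—3 (7); add 1.
Step 3: cheapest edge leaving the tree is 1—2 (5); add 2.
Step 4: cheapest edge leaving the tree is 1—4 (9); add 4.
The 3rd edge added is 1—2.

1-2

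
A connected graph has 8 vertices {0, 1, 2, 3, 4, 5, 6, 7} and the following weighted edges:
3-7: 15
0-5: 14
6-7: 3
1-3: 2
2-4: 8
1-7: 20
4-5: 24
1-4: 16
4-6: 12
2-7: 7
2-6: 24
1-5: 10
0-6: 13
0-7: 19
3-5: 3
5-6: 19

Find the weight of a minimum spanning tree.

Kruskal's algorithm — process edges by increasing weight (ties by edge label):
1-3 (2): add — endpoints in different components.
3-5 (3): add — endpoints in different components.
6-7 (3): add — endpoints in different components.
2-7 (7): add — endpoints in different components.
2-4 (8): add — endpoints in different components.
1-5 (10): skip — 1 and 5 already connected.
4-6 (12): skip — 4 and 6 already connected.
0-6 (13): add — endpoints in different components.
0-5 (14): add — endpoints in different components.
MST edges: 1-3, 3-5, 6-7, 2-7, 2-4, 0-6, 0-5; total weight 2+3+3+7+8+13+14 = 50.

50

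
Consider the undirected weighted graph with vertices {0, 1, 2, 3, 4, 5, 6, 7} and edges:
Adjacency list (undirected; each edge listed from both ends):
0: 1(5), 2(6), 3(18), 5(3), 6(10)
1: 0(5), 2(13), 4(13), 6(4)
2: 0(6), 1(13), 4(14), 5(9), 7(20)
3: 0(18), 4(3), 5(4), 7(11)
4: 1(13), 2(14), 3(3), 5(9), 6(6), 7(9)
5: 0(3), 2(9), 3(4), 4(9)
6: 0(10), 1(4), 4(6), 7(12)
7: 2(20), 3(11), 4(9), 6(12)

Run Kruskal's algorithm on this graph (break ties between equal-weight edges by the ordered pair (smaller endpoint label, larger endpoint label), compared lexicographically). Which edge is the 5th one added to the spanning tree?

Sort edges by weight, then run Kruskal:
0—5 (3): add — endpoints in different components.
3—4 (3): add — endpoints in different components.
1—6 (4): add — endpoints in different components.
3—5 (4): add — endpoints in different components.
0—1 (5): add — endpoints in different components.
0—2 (6): add — endpoints in different components.
4—6 (6): skip — 4 and 6 already connected.
2—5 (9): skip — 2 and 5 already connected.
4—5 (9): skip — 4 and 5 already connected.
4—7 (9): add — endpoints in different components.
The 5th edge added is 0—1.

0-1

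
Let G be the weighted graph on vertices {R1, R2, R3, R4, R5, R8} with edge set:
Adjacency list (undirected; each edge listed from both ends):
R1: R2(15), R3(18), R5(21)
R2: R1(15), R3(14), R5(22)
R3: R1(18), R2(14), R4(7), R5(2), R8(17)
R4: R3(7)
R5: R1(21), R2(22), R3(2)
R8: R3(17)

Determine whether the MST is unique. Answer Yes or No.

Yes

Kruskal: consider edges lightest-first.
R3–R5 (2): add. Components now {R2} {R8} {R3,R5} {R1} {R4}
R3–R4 (7): add. Components now {R2} {R8} {R3,R4,R5} {R1}
R2–R3 (14): add. Components now {R2,R3,R4,R5} {R8} {R1}
R1–R2 (15): add. Components now {R1,R2,R3,R4,R5} {R8}
R3–R8 (17): add. Components now {R1,R2,R3,R4,R5,R8}
Every non-tree edge has weight strictly greater than the heaviest edge on the tree path between its endpoints, so the MST is unique.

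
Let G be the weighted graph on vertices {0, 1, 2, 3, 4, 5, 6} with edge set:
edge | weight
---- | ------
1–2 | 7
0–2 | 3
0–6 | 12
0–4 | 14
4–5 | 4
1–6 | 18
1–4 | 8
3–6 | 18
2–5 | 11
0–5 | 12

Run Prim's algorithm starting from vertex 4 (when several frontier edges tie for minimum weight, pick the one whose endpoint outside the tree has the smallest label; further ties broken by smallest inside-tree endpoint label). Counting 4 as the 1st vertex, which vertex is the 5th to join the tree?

Prim, starting at 4.
Step 1: frontier [4–5 4, 1–4 8, 0–4 14] → take 4–5 (4); add 5.
Step 2: frontier [1–4 8, 0–4 14, 2–5 11, 0–5 12] → take 1–4 (8); add 1.
Step 3: frontier [1–2 7, 1–6 18, 0–4 14, 2–5 11, 0–5 12] → take 1–2 (7); add 2.
Step 4: frontier [1–6 18, 0–2 3, 0–4 14, 0–5 12] → take 0–2 (3); add 0.
Step 5: frontier [0–6 12, 1–6 18] → take 0–6 (12); add 6.
Step 6: frontier [3–6 18] → take 3–6 (18); add 3.
Vertex order: 4, 5, 1, 2, 0, 6, 3. The 5th vertex is 0.

0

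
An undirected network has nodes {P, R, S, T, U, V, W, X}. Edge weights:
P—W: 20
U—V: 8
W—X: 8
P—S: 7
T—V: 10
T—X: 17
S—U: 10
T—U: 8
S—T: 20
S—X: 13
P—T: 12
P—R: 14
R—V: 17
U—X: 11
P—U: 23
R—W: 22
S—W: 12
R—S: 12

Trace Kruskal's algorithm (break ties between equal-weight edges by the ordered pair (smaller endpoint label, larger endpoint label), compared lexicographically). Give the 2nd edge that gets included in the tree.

Kruskal's algorithm — process edges by increasing weight (ties by edge label):
P—S (7): add — endpoints in different components.
T—U (8): add — endpoints in different components.
U—V (8): add — endpoints in different components.
W—X (8): add — endpoints in different components.
S—U (10): add — endpoints in different components.
T—V (10): skip — V and T already connected.
U—X (11): add — endpoints in different components.
P—T (12): skip — P and T already connected.
R—S (12): add — endpoints in different components.
The 2nd edge added is T—U.

T-U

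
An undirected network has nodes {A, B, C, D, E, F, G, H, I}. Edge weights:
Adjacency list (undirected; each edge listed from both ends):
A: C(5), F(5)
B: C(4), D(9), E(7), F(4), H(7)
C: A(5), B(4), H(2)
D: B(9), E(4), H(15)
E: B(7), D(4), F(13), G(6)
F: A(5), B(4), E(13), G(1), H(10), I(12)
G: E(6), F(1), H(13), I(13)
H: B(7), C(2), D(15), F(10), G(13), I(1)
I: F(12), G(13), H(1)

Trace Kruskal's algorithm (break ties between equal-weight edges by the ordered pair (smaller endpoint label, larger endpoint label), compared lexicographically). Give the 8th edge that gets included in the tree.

Kruskal: consider edges lightest-first.
F-G (1): add — endpoints in different components.
H-I (1): add — endpoints in different components.
C-H (2): add — endpoints in different components.
B-C (4): add — endpoints in different components.
B-F (4): add — endpoints in different components.
D-E (4): add — endpoints in different components.
A-C (5): add — endpoints in different components.
A-F (5): skip — A and F already connected.
E-G (6): add — endpoints in different components.
The 8th edge added is E-G.

E-G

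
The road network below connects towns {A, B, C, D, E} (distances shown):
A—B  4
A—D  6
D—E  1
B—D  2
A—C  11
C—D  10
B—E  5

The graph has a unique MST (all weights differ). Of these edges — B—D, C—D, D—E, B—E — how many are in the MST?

3

Kruskal's algorithm — process edges by increasing weight (ties by edge label):
D—E (1): add — endpoints in different components.
B—D (2): add — endpoints in different components.
A—B (4): add — endpoints in different components.
B—E (5): skip — B and E already connected.
A—D (6): skip — A and D already connected.
C—D (10): add — endpoints in different components.
MST edge set: {D—E, B—D, A—B, C—D}.
Of the listed edges, {B—D, C—D, D—E} are in the MST → 3.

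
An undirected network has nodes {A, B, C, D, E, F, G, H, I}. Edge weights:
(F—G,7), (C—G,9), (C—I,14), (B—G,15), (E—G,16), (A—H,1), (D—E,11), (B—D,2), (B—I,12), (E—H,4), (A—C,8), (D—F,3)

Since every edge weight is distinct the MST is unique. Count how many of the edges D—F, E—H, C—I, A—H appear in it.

Kruskal: consider edges lightest-first.
A—H (1): add — endpoints in different components.
B—D (2): add — endpoints in different components.
D—F (3): add — endpoints in different components.
E—H (4): add — endpoints in different components.
F—G (7): add — endpoints in different components.
A—C (8): add — endpoints in different components.
C—G (9): add — endpoints in different components.
D—E (11): skip — D and E already connected.
B—I (12): add — endpoints in different components.
MST edge set: {A—H, B—D, D—F, E—H, F—G, A—C, C—G, B—I}.
Of the listed edges, {D—F, E—H, A—H} are in the MST → 3.

3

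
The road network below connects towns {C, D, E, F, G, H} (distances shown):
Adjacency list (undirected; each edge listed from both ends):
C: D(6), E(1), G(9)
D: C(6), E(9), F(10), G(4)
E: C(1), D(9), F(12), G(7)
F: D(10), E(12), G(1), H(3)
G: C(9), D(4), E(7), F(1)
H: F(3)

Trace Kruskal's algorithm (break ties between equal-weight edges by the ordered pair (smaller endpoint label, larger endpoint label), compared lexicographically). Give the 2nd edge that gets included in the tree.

Kruskal: consider edges lightest-first.
C–E (1): add — endpoints in different components.
F–G (1): add — endpoints in different components.
F–H (3): add — endpoints in different components.
D–G (4): add — endpoints in different components.
C–D (6): add — endpoints in different components.
The 2nd edge added is F–G.

F-G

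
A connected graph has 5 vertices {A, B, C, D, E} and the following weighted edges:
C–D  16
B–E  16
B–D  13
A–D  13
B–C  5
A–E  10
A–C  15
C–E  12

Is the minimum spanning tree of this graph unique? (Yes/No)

No

Kruskal's algorithm — process edges by increasing weight (ties by edge label):
B–C (5): add — endpoints in different components.
A–E (10): add — endpoints in different components.
C–E (12): add — endpoints in different components.
A–D (13): add — endpoints in different components.
Non-tree edge B–D has weight 13, equal to the heaviest edge on its tree cycle — swapping gives another MST of the same weight. Not unique.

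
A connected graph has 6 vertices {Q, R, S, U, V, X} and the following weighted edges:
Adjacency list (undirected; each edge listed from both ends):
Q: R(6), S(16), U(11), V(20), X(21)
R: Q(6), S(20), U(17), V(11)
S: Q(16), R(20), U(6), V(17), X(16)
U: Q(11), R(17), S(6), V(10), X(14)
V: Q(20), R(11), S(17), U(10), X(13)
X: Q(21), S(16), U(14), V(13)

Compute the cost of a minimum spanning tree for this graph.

Prim's algorithm from R:
Step 1: cheapest edge leaving the tree is Q–R (6); add Q.
Step 2: cheapest edge leaving the tree is Q–U (11); add U.
Step 3: cheapest edge leaving the tree is S–U (6); add S.
Step 4: cheapest edge leaving the tree is U–V (10); add V.
Step 5: cheapest edge leaving the tree is V–X (13); add X.
MST edges: Q–R, Q–U, S–U, U–V, V–X; total weight 6+11+6+10+13 = 46.

46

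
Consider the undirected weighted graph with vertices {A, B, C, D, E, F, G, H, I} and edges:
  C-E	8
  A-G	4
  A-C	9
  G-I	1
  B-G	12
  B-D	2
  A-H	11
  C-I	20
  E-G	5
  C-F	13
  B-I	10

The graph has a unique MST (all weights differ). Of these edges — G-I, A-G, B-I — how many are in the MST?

3

Kruskal's algorithm — process edges by increasing weight (ties by edge label):
G-I (1): add — endpoints in different components.
B-D (2): add — endpoints in different components.
A-G (4): add — endpoints in different components.
E-G (5): add — endpoints in different components.
C-E (8): add — endpoints in different components.
A-C (9): skip — A and C already connected.
B-I (10): add — endpoints in different components.
A-H (11): add — endpoints in different components.
B-G (12): skip — B and G already connected.
C-F (13): add — endpoints in different components.
MST edge set: {G-I, B-D, A-G, E-G, C-E, B-I, A-H, C-F}.
Of the listed edges, {G-I, A-G, B-I} are in the MST → 3.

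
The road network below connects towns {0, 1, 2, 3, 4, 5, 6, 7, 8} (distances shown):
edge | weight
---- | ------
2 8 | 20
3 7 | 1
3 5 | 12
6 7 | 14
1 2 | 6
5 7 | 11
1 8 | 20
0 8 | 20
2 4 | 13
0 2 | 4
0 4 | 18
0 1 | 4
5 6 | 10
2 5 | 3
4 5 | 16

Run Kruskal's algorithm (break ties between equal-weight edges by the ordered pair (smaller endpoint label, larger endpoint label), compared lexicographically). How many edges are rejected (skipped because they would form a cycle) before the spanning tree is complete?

5

Sort edges by weight, then run Kruskal:
3 7 (1): add — endpoints in different components.
2 5 (3): add — endpoints in different components.
0 1 (4): add — endpoints in different components.
0 2 (4): add — endpoints in different components.
1 2 (6): skip — 1 and 2 already connected.
5 6 (10): add — endpoints in different components.
5 7 (11): add — endpoints in different components.
3 5 (12): skip — 3 and 5 already connected.
2 4 (13): add — endpoints in different components.
6 7 (14): skip — 6 and 7 already connected.
4 5 (16): skip — 4 and 5 already connected.
0 4 (18): skip — 0 and 4 already connected.
0 8 (20): add — endpoints in different components.
Edges rejected before the tree was complete: 5.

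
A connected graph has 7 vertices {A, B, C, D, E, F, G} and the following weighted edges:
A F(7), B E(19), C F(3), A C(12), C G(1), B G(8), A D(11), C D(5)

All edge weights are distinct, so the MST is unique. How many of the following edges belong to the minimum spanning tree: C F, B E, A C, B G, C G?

Kruskal: consider edges lightest-first.
C G (1): add. Components now {A} {B} {C,G} {D} {E} {F}
C F (3): add. Components now {A} {B} {C,F,G} {D} {E}
C D (5): add. Components now {A} {B} {C,D,F,G} {E}
A F (7): add. Components now {A,C,D,F,G} {B} {E}
B G (8): add. Components now {A,B,C,D,F,G} {E}
A D (11): skip — A and D already connected.
A C (12): skip — A and C already connected.
B E (19): add. Components now {A,B,C,D,E,F,G}
MST edge set: {C G, C F, C D, A F, B G, B E}.
Of the listed edges, {C F, B E, B G, C G} are in the MST → 4.

4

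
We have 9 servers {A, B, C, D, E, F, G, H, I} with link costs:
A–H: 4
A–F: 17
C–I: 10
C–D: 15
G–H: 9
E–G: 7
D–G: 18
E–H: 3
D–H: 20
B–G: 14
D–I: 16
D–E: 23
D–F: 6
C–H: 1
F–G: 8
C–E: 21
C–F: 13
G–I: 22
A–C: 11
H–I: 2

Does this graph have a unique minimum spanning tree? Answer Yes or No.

Kruskal's algorithm — process edges by increasing weight (ties by edge label):
C–H (1): add — endpoints in different components.
H–I (2): add — endpoints in different components.
E–H (3): add — endpoints in different components.
A–H (4): add — endpoints in different components.
D–F (6): add — endpoints in different components.
E–G (7): add — endpoints in different components.
F–G (8): add — endpoints in different components.
G–H (9): skip — G and H already connected.
C–I (10): skip — C and I already connected.
A–C (11): skip — A and C already connected.
C–F (13): skip — C and F already connected.
B–G (14): add — endpoints in different components.
Every non-tree edge has weight strictly greater than the heaviest edge on the tree path between its endpoints, so the MST is unique.

Yes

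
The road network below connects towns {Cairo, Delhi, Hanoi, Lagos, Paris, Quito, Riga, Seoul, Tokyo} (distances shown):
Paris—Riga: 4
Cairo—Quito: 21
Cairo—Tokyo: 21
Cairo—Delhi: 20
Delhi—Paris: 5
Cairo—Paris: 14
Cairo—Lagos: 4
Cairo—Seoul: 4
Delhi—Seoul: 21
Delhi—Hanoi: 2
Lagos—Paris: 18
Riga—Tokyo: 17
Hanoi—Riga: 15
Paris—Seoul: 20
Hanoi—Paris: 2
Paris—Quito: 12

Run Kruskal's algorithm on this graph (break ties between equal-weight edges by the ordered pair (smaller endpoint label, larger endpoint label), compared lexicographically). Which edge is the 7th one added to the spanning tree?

Sort edges by weight, then run Kruskal:
Delhi—Hanoi (2): add — endpoints in different components.
Hanoi—Paris (2): add — endpoints in different components.
Cairo—Lagos (4): add — endpoints in different components.
Cairo—Seoul (4): add — endpoints in different components.
Paris—Riga (4): add — endpoints in different components.
Delhi—Paris (5): skip — Paris and Delhi already connected.
Paris—Quito (12): add — endpoints in different components.
Cairo—Paris (14): add — endpoints in different components.
Hanoi—Riga (15): skip — Hanoi and Riga already connected.
Riga—Tokyo (17): add — endpoints in different components.
The 7th edge added is Cairo—Paris.

Cairo-Paris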